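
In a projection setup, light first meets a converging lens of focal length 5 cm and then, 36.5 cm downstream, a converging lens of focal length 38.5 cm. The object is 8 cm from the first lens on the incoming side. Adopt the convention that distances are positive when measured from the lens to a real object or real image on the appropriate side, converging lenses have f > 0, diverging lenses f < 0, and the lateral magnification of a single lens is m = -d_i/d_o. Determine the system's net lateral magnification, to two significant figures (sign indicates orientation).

First lens: d_i1 = 1/(1/5 - 1/8) = 13.333 cm.
m_1 = -(13.333)/8 = -1.6667.
The intermediate image is 13.333 cm to the right of lens 1, so d_o2 = L - d_i1 = 36.5 - 13.333 = 23.167 cm.
Second lens: d_i2 = 1/(1/38.5 - 1/(23.167)) = -58.168 cm.
m_2 = -(-58.168)/(23.167) = 2.5109.
Overall magnification: m = m_1 m_2 = -4.1848.

-4.2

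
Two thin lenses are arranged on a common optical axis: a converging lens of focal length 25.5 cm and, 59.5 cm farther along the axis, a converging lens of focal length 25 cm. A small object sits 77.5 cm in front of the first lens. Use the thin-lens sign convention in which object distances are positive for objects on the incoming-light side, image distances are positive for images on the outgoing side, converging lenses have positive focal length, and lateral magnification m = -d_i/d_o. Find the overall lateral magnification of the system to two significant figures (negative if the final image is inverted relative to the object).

-3.5

First lens: d_i1 = 1/(1/25.5 - 1/77.5) = 38.005 cm.
m_1 = -(38.005)/77.5 = -0.4904.
That image sits 21.495 cm in front of the second lens, so d_o2 = 21.495 cm.
Second lens: d_i2 = 1/(1/25 - 1/(21.495)) = -153.326 cm.
m_2 = -(-153.326)/(21.495) = 7.1331.
Overall magnification: m = m_1 m_2 = -3.4979.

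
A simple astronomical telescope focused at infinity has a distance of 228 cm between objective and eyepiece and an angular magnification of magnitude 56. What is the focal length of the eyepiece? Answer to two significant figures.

In normal adjustment the tube length equals f_obj + f_eye and |M| = f_obj/f_eye.
So f_obj = 56 f_eye and 56 f_eye + f_eye = 228 cm, giving f_eye = 228/57 = 4.000 cm and f_obj = 224.000 cm.

4.0 cm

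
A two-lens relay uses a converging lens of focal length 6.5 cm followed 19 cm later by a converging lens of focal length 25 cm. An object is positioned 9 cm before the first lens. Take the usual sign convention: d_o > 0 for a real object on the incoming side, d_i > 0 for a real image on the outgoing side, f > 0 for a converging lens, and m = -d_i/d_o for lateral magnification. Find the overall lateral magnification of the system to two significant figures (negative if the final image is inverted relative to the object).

First lens: d_i1 = 1/(1/6.5 - 1/9) = 23.400 cm.
m_1 = -(23.400)/9 = -2.6000.
This image would form 23.400 cm past lens 1, i.e. 4.400 cm beyond lens 2, so it is a virtual object for lens 2: d_o2 = 19 - 23.400 = -4.400 cm.
Second lens: d_i2 = 1/(1/25 - 1/(-4.400)) = 3.741 cm.
m_2 = -(3.741)/(-4.400) = 0.8503.
Total m = m_1 x m_2 = (-2.6000)(0.8503) = -2.2109.

-2.2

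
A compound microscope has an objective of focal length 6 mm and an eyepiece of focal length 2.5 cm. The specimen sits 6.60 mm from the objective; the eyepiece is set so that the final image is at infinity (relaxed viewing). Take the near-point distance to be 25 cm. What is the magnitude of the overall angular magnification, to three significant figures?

Convert to cm: f_obj = 6 mm = 0.6 cm; d_o = 6.60 mm = 0.66 cm.
Objective: 1/d_i = 1/f_obj - 1/d_o = 1/0.6 - 1/0.66 = 0.15152 cm^-1, so d_i = 6.600 cm.
m_obj = -d_i/d_o = -6.600/0.66 = -10.000.
Eyepiece angular magnification (image at infinity): M_eye = D/f_e = 25/2.5 = 10.000.
Overall M = m_obj x M_eye = (-10.000)(10.000) = -100.00.
|M| = 100.00.

100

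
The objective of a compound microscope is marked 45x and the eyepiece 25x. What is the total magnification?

The overall magnification of a compound microscope is the product of the objective and eyepiece magnifications:
M = M_obj x M_eye = 45 x 25 = 1125.

1125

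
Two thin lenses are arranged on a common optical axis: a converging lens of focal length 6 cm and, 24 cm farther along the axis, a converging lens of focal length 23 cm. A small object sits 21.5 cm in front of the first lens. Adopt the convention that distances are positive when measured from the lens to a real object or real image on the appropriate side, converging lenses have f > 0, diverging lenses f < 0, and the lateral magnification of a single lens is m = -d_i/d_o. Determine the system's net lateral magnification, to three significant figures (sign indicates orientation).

-1.22

Applying the thin-lens equation to the first lens, 1/6 = 1/21.5 + 1/d_i1, which gives d_i1 = 8.323 cm.
Its lateral magnification is m_1 = -d_i1/d_o1 = -(8.323)/21.5 = -0.3871.
The intermediate image is 8.323 cm to the right of lens 1, so d_o2 = L - d_i1 = 24 - 8.323 = 15.677 cm.
Applying the thin-lens equation again with f_2 = 23 cm and d_o2 = 15.677 cm gives d_i2 = -49.242 cm.
m_2 = -(-49.242)/(15.677) = 3.1410.
The system's lateral magnification is m_1 m_2 = (-0.3871)(3.1410) = -1.2159.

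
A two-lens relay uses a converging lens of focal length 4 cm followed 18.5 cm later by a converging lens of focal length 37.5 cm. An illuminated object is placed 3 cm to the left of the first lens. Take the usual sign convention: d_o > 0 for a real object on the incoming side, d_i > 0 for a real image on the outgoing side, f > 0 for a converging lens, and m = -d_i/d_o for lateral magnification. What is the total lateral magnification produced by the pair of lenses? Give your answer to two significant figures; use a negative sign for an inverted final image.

21

Applying the thin-lens equation to the first lens, 1/4 = 1/3 + 1/d_i1, which gives d_i1 = -12.000 cm.
Its lateral magnification is m_1 = -d_i1/d_o1 = -(-12.000)/3 = 4.0000.
The intermediate image is virtual, 12.000 cm to the left of lens 1, so d_o2 = L - d_i1 = 18.5 - (-12.000) = 30.500 cm.
Applying the thin-lens equation again with f_2 = 37.5 cm and d_o2 = 30.500 cm gives d_i2 = -163.393 cm.
m_2 = -(-163.393)/(30.500) = 5.3571.
Overall magnification: m = m_1 m_2 = 21.4286.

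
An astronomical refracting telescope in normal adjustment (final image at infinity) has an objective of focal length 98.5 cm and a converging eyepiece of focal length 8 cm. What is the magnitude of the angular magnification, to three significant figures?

|M| = f_obj/|f_eye| = 98.5/8 = 12.312.

12.3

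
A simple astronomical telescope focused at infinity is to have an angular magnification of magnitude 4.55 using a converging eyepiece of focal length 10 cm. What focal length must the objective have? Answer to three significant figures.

45.5 cm

|M| = f_obj/|f_eye|, so f_obj = |M| x |f_eye| = 4.55 x 10 = 45.500 cm.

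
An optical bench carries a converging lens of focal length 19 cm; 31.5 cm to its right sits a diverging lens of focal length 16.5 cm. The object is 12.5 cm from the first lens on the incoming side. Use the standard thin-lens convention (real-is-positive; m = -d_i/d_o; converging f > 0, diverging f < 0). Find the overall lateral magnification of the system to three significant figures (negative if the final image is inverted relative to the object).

0.571

Lens 1: 1/d_i1 = 1/f_1 - 1/d_o1 = 1/19 - 1/12.5 = -0.02737 cm^-1, so d_i1 = -36.538 cm.
m_1 = -(-36.538)/12.5 = 2.9231.
The intermediate image is virtual, 36.538 cm to the left of lens 1, so d_o2 = L - d_i1 = 31.5 - (-36.538) = 68.038 cm.
Lens 2: 1/d_i2 = 1/f_2 - 1/d_o2 = 1/(-16.5) - 1/(68.038) = -0.07530 cm^-1, so d_i2 = -13.280 cm.
m_2 = -(-13.280)/(68.038) = 0.1952.
Total m = m_1 x m_2 = (2.9231)(0.1952) = 0.5705.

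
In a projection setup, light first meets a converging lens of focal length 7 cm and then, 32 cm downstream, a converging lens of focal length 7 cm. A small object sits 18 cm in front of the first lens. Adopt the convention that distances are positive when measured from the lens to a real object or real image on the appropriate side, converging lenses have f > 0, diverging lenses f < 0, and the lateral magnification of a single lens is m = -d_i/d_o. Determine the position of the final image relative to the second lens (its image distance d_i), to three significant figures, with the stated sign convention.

First lens: d_i1 = 1/(1/7 - 1/18) = 11.455 cm.
That image sits 20.545 cm in front of the second lens, so d_o2 = 20.545 cm.
Second lens: d_i2 = 1/(1/7 - 1/(20.545)) = 10.617 cm.

10.6 cm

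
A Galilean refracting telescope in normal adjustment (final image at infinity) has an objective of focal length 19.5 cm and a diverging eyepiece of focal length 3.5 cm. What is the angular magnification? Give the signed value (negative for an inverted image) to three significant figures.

M = -f_obj/f_eye = -19.5/(-3.5) = 5.571.

5.57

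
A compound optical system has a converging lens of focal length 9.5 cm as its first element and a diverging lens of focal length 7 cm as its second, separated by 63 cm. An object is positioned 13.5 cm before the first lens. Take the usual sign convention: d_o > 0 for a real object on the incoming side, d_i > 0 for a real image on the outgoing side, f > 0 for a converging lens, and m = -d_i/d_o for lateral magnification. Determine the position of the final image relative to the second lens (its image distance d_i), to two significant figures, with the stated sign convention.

Lens 1: 1/d_i1 = 1/f_1 - 1/d_o1 = 1/9.5 - 1/13.5 = 0.03119 cm^-1, so d_i1 = 32.062 cm.
That image sits 30.938 cm in front of the second lens, so d_o2 = 30.938 cm.
Lens 2: 1/d_i2 = 1/f_2 - 1/d_o2 = 1/(-7) - 1/(30.938) = -0.17518 cm^-1, so d_i2 = -5.708 cm.

-5.7 cm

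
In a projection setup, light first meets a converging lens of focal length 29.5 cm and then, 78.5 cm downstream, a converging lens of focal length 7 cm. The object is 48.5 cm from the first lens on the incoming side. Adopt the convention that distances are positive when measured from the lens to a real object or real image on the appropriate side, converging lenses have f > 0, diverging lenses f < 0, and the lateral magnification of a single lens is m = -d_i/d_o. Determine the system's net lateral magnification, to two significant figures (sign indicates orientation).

-2.9

First lens: d_i1 = 1/(1/29.5 - 1/48.5) = 75.303 cm.
m_1 = -(75.303)/48.5 = -1.5526.
The intermediate image is 75.303 cm to the right of lens 1, so d_o2 = L - d_i1 = 78.5 - 75.303 = 3.197 cm.
Second lens: d_i2 = 1/(1/7 - 1/(3.197)) = -5.886 cm.
m_2 = -(-5.886)/(3.197) = 1.8408.
Total m = m_1 x m_2 = (-1.5526)(1.8408) = -2.8581.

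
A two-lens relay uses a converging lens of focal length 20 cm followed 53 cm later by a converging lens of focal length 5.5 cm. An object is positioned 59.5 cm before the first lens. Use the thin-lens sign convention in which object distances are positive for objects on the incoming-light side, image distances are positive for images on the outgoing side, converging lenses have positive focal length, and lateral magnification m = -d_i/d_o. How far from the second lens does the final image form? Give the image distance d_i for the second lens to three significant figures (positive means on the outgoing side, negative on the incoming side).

Applying the thin-lens equation to the first lens, 1/20 = 1/59.5 + 1/d_i1, which gives d_i1 = 30.127 cm.
The intermediate image is 30.127 cm to the right of lens 1, so d_o2 = L - d_i1 = 53 - 30.127 = 22.873 cm.
Applying the thin-lens equation again with f_2 = 5.5 cm and d_o2 = 22.873 cm gives d_i2 = 7.241 cm.

7.24 cm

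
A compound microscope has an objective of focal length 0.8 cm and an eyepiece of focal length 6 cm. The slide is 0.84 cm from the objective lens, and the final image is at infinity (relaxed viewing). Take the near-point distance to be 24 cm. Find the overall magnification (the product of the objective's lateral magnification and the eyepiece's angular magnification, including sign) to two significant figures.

-80

Objective: 1/d_i = 1/f_obj - 1/d_o = 1/0.8 - 1/0.84 = 0.05952 cm^-1, so d_i = 16.800 cm.
m_obj = -d_i/d_o = -16.800/0.84 = -20.000.
Eyepiece angular magnification (image at infinity): M_eye = D/f_e = 24/6 = 4.000.
Overall M = m_obj x M_eye = (-20.000)(4.000) = -80.00.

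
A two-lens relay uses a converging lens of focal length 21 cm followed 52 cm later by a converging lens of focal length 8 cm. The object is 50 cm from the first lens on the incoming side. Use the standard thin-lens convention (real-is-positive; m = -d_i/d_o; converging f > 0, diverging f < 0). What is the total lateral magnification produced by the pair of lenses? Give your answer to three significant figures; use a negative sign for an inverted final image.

0.743

Lens 1: 1/d_i1 = 1/f_1 - 1/d_o1 = 1/21 - 1/50 = 0.02762 cm^-1, so d_i1 = 36.207 cm.
m_1 = -(36.207)/50 = -0.7241.
The intermediate image is 36.207 cm to the right of lens 1, so d_o2 = L - d_i1 = 52 - 36.207 = 15.793 cm.
Lens 2: 1/d_i2 = 1/f_2 - 1/d_o2 = 1/8 - 1/(15.793) = 0.06168 cm^-1, so d_i2 = 16.212 cm.
m_2 = -(16.212)/(15.793) = -1.0265.
Overall magnification: m = m_1 m_2 = 0.7434.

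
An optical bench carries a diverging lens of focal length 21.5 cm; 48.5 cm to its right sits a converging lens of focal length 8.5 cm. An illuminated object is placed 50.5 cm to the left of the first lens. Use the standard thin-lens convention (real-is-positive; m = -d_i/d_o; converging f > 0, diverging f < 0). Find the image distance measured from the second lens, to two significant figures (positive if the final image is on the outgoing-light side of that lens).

9.8 cm

Lens 1: 1/d_i1 = 1/f_1 - 1/d_o1 = 1/(-21.5) - 1/50.5 = -0.06631 cm^-1, so d_i1 = -15.080 cm.
The intermediate image is virtual, 15.080 cm to the left of lens 1, so d_o2 = L - d_i1 = 48.5 - (-15.080) = 63.580 cm.
Lens 2: 1/d_i2 = 1/f_2 - 1/d_o2 = 1/8.5 - 1/(63.580) = 0.10192 cm^-1, so d_i2 = 9.812 cm.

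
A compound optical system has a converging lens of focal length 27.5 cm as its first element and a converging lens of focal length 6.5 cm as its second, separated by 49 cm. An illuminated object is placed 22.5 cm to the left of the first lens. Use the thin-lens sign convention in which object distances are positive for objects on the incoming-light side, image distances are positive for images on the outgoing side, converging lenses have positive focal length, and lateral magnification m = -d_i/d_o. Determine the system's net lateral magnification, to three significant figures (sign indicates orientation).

-0.215

First lens: d_i1 = 1/(1/27.5 - 1/22.5) = -123.750 cm.
m_1 = -(-123.750)/22.5 = 5.5000.
With d_i1 < 0 the first image is virtual and lies on the object side; the object distance for lens 2 is d_o2 = 49 - (-123.750) = 172.750 cm.
Second lens: d_i2 = 1/(1/6.5 - 1/(172.750)) = 6.754 cm.
m_2 = -(6.754)/(172.750) = -0.0391.
The system's lateral magnification is m_1 m_2 = (5.5000)(-0.0391) = -0.2150.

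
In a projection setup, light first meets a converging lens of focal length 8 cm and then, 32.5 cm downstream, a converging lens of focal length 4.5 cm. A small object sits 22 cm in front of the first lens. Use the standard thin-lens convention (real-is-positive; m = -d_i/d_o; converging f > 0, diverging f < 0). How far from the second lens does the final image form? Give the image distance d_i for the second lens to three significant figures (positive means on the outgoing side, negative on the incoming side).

5.81 cm

Lens 1: 1/d_i1 = 1/f_1 - 1/d_o1 = 1/8 - 1/22 = 0.07955 cm^-1, so d_i1 = 12.571 cm.
That image sits 19.929 cm in front of the second lens, so d_o2 = 19.929 cm.
Lens 2: 1/d_i2 = 1/f_2 - 1/d_o2 = 1/4.5 - 1/(19.929) = 0.17204 cm^-1, so d_i2 = 5.813 cm.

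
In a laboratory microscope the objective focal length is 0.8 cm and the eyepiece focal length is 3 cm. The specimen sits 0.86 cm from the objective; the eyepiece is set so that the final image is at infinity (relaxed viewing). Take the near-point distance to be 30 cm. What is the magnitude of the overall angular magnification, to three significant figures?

Objective: 1/d_i = 1/f_obj - 1/d_o = 1/0.8 - 1/0.86 = 0.08721 cm^-1, so d_i = 11.467 cm.
m_obj = -d_i/d_o = -11.467/0.86 = -13.333.
Eyepiece angular magnification (image at infinity): M_eye = D/f_e = 30/3 = 10.000.
Overall M = m_obj x M_eye = (-13.333)(10.000) = -133.33.
|M| = 133.33.

133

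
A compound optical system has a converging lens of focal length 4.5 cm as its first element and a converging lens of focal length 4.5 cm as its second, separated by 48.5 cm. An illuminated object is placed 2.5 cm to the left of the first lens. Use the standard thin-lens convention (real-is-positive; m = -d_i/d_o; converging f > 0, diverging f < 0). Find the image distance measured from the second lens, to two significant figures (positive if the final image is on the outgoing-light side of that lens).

4.9 cm

First lens: d_i1 = 1/(1/4.5 - 1/2.5) = -5.625 cm.
The intermediate image is virtual, 5.625 cm to the left of lens 1, so d_o2 = L - d_i1 = 48.5 - (-5.625) = 54.125 cm.
Second lens: d_i2 = 1/(1/4.5 - 1/(54.125)) = 4.908 cm.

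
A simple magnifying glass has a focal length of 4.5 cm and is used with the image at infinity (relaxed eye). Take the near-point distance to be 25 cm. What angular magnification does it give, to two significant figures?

5.6

M = D/f = 25/4.5 = 5.556.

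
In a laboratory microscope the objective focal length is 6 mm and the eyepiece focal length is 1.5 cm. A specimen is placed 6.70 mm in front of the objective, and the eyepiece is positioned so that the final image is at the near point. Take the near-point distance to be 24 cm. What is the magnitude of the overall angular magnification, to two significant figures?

Convert to cm: f_obj = 6 mm = 0.6 cm; d_o = 6.70 mm = 0.67 cm.
Objective: 1/d_i = 1/f_obj - 1/d_o = 1/0.6 - 1/0.67 = 0.17413 cm^-1, so d_i = 5.743 cm.
m_obj = -d_i/d_o = -5.743/0.67 = -8.571.
Eyepiece angular magnification (image at near point): M_eye = 1 + D/f_e = 1 + 24/1.5 = 17.000.
Overall M = m_obj x M_eye = (-8.571)(17.000) = -145.71.
|M| = 145.71.

150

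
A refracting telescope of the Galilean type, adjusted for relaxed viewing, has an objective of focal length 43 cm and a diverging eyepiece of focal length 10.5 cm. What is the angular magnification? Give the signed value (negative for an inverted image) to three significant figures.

4.10

M = -f_obj/f_eye = -43/(-10.5) = 4.095.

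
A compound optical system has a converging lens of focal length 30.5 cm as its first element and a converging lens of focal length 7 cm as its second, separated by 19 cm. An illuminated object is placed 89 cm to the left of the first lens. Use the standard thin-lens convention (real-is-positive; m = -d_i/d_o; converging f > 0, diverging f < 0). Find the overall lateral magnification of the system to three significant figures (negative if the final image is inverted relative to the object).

-0.106

First lens: d_i1 = 1/(1/30.5 - 1/89) = 46.402 cm.
m_1 = -(46.402)/89 = -0.5214.
This image would form 46.402 cm past lens 1, i.e. 27.402 cm beyond lens 2, so it is a virtual object for lens 2: d_o2 = 19 - 46.402 = -27.402 cm.
Second lens: d_i2 = 1/(1/7 - 1/(-27.402)) = 5.576 cm.
m_2 = -(5.576)/(-27.402) = 0.2035.
The system's lateral magnification is m_1 m_2 = (-0.5214)(0.2035) = -0.1061.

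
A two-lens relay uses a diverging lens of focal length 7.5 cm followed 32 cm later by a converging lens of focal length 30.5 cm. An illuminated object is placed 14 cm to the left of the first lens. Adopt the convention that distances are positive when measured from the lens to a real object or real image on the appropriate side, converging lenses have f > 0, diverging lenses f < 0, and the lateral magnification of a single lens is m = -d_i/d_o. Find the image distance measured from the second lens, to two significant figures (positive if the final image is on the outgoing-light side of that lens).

Applying the thin-lens equation to the first lens, 1/(-7.5) = 1/14 + 1/d_i1, which gives d_i1 = -4.884 cm.
The intermediate image is virtual, 4.884 cm to the left of lens 1, so d_o2 = L - d_i1 = 32 - (-4.884) = 36.884 cm.
Applying the thin-lens equation again with f_2 = 30.5 cm and d_o2 = 36.884 cm gives d_i2 = 176.222 cm.

180 cm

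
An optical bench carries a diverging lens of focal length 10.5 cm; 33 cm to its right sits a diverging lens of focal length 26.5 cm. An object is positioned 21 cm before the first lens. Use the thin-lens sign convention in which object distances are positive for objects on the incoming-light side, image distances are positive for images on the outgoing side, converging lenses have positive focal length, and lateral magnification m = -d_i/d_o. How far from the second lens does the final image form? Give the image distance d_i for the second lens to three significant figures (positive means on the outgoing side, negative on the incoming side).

Applying the thin-lens equation to the first lens, 1/(-10.5) = 1/21 + 1/d_i1, which gives d_i1 = -7.000 cm.
The intermediate image is virtual, 7.000 cm to the left of lens 1, so d_o2 = L - d_i1 = 33 - (-7.000) = 40.000 cm.
Applying the thin-lens equation again with f_2 = -26.5 cm and d_o2 = 40.000 cm gives d_i2 = -15.940 cm.

-15.9 cm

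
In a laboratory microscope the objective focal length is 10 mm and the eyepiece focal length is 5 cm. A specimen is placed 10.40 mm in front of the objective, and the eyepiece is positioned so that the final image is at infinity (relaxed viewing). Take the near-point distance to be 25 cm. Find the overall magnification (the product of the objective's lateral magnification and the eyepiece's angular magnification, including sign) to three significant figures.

-125

Convert to cm: f_obj = 10 mm = 1 cm; d_o = 10.40 mm = 1.04 cm.
Objective: 1/d_i = 1/f_obj - 1/d_o = 1/1 - 1/1.04 = 0.03846 cm^-1, so d_i = 26.000 cm.
m_obj = -d_i/d_o = -26.000/1.04 = -25.000.
Eyepiece angular magnification (image at infinity): M_eye = D/f_e = 25/5 = 5.000.
Overall M = m_obj x M_eye = (-25.000)(5.000) = -125.00.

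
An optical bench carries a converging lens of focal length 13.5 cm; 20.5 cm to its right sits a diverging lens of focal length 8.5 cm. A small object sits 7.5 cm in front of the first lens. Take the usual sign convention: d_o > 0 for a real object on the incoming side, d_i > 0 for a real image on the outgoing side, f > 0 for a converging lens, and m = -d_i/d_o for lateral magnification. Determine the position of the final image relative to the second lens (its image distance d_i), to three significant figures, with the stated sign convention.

-6.93 cm

Applying the thin-lens equation to the first lens, 1/13.5 = 1/7.5 + 1/d_i1, which gives d_i1 = -16.875 cm.
With d_i1 < 0 the first image is virtual and lies on the object side; the object distance for lens 2 is d_o2 = 20.5 - (-16.875) = 37.375 cm.
Applying the thin-lens equation again with f_2 = -8.5 cm and d_o2 = 37.375 cm gives d_i2 = -6.925 cm.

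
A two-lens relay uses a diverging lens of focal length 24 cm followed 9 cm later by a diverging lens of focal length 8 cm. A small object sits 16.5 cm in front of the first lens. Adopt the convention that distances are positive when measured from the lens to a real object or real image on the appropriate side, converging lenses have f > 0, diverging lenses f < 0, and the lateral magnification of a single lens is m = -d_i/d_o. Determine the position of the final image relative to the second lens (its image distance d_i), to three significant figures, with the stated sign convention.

Applying the thin-lens equation to the first lens, 1/(-24) = 1/16.5 + 1/d_i1, which gives d_i1 = -9.778 cm.
The intermediate image is virtual, 9.778 cm to the left of lens 1, so d_o2 = L - d_i1 = 9 - (-9.778) = 18.778 cm.
Applying the thin-lens equation again with f_2 = -8 cm and d_o2 = 18.778 cm gives d_i2 = -5.610 cm.

-5.61 cm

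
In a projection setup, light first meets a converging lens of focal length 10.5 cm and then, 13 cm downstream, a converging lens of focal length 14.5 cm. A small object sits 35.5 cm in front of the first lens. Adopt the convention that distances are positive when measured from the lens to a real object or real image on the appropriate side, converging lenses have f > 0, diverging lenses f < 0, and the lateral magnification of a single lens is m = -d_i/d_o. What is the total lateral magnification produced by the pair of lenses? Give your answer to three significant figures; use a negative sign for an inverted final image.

-0.371

First lens: d_i1 = 1/(1/10.5 - 1/35.5) = 14.910 cm.
m_1 = -(14.910)/35.5 = -0.4200.
This image would form 14.910 cm past lens 1, i.e. 1.910 cm beyond lens 2, so it is a virtual object for lens 2: d_o2 = 13 - 14.910 = -1.910 cm.
Second lens: d_i2 = 1/(1/14.5 - 1/(-1.910)) = 1.688 cm.
m_2 = -(1.688)/(-1.910) = 0.8836.
Total m = m_1 x m_2 = (-0.4200)(0.8836) = -0.3711.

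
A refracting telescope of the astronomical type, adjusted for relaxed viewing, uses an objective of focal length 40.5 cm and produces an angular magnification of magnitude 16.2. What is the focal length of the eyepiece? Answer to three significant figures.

|M| = f_obj/f_eye, so f_eye = f_obj/|M| = 40.5/16.2 = 2.500 cm.

2.50 cm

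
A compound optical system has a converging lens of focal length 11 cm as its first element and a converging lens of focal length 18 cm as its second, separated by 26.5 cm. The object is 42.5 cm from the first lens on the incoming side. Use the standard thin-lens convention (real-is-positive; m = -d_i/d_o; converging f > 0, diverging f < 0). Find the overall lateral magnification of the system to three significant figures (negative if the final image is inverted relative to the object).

Applying the thin-lens equation to the first lens, 1/11 = 1/42.5 + 1/d_i1, which gives d_i1 = 14.841 cm.
Its lateral magnification is m_1 = -d_i1/d_o1 = -(14.841)/42.5 = -0.3492.
That image sits 11.659 cm in front of the second lens, so d_o2 = 11.659 cm.
Applying the thin-lens equation again with f_2 = 18 cm and d_o2 = 11.659 cm gives d_i2 = -33.094 cm.
m_2 = -(-33.094)/(11.659) = 2.8385.
The system's lateral magnification is m_1 m_2 = (-0.3492)(2.8385) = -0.9912.

-0.991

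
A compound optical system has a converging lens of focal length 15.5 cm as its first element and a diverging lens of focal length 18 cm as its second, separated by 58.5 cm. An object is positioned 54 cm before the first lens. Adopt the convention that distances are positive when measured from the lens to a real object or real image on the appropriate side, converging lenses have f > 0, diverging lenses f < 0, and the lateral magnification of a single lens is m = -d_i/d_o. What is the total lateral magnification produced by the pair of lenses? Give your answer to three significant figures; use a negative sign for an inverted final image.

-0.132

Lens 1: 1/d_i1 = 1/f_1 - 1/d_o1 = 1/15.5 - 1/54 = 0.04600 cm^-1, so d_i1 = 21.740 cm.
m_1 = -(21.740)/54 = -0.4026.
Object distance for lens 2: d_o2 = 58.5 - 21.740 = 36.760 cm.
Lens 2: 1/d_i2 = 1/f_2 - 1/d_o2 = 1/(-18) - 1/(36.760) = -0.08276 cm^-1, so d_i2 = -12.083 cm.
m_2 = -(-12.083)/(36.760) = 0.3287.
Overall magnification: m = m_1 m_2 = -0.1323.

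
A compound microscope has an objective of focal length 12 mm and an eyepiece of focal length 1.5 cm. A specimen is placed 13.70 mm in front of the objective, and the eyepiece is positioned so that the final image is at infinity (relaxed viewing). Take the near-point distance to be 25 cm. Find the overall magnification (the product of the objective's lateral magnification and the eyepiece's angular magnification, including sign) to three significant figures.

Convert to cm: f_obj = 12 mm = 1.2 cm; d_o = 13.70 mm = 1.37 cm.
Objective: 1/d_i = 1/f_obj - 1/d_o = 1/1.2 - 1/1.37 = 0.10341 cm^-1, so d_i = 9.671 cm.
m_obj = -d_i/d_o = -9.671/1.37 = -7.059.
Eyepiece angular magnification (image at infinity): M_eye = D/f_e = 25/1.5 = 16.667.
Overall M = m_obj x M_eye = (-7.059)(16.667) = -117.65.

-118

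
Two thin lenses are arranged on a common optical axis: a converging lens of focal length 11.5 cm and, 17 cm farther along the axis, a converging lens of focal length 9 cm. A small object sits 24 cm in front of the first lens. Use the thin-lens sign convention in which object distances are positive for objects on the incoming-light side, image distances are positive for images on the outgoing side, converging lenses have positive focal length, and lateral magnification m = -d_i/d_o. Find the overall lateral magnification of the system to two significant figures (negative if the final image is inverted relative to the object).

Lens 1: 1/d_i1 = 1/f_1 - 1/d_o1 = 1/11.5 - 1/24 = 0.04529 cm^-1, so d_i1 = 22.080 cm.
m_1 = -(22.080)/24 = -0.9200.
This image would form 22.080 cm past lens 1, i.e. 5.080 cm beyond lens 2, so it is a virtual object for lens 2: d_o2 = 17 - 22.080 = -5.080 cm.
Lens 2: 1/d_i2 = 1/f_2 - 1/d_o2 = 1/9 - 1/(-5.080) = 0.30796 cm^-1, so d_i2 = 3.247 cm.
m_2 = -(3.247)/(-5.080) = 0.6392.
Total m = m_1 x m_2 = (-0.9200)(0.6392) = -0.5881.

-0.59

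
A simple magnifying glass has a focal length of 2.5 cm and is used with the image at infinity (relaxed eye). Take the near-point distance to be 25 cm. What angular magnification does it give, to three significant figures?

M = D/f = 25/2.5 = 10.000.

10.0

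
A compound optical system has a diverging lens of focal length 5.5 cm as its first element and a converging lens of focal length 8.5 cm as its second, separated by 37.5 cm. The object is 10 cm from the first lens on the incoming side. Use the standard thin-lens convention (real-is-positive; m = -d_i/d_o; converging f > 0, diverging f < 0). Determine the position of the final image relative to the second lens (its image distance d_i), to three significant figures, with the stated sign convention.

First lens: d_i1 = 1/(1/(-5.5) - 1/10) = -3.548 cm.
With d_i1 < 0 the first image is virtual and lies on the object side; the object distance for lens 2 is d_o2 = 37.5 - (-3.548) = 41.048 cm.
Second lens: d_i2 = 1/(1/8.5 - 1/(41.048)) = 10.720 cm.

10.7 cm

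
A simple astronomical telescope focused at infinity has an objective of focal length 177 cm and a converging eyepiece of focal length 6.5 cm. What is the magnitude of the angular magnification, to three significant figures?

27.2

|M| = f_obj/|f_eye| = 177/6.5 = 27.231.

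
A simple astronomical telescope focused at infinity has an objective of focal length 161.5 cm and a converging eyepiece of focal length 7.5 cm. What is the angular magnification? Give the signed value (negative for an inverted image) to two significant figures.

M = -f_obj/f_eye = -161.5/(7.5) = -21.533.

-22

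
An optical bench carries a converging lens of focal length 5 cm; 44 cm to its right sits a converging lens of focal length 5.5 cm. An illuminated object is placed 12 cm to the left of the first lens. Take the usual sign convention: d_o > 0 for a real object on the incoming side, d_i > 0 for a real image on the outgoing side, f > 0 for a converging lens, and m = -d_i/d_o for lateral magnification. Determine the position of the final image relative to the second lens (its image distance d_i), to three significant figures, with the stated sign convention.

First lens: d_i1 = 1/(1/5 - 1/12) = 8.571 cm.
That image sits 35.429 cm in front of the second lens, so d_o2 = 35.429 cm.
Second lens: d_i2 = 1/(1/5.5 - 1/(35.429)) = 6.511 cm.

6.51 cm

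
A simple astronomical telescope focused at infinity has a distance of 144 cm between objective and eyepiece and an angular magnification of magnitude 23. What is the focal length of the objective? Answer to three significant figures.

138 cm

In normal adjustment the tube length equals f_obj + f_eye and |M| = f_obj/f_eye.
So f_obj = 23 f_eye and 23 f_eye + f_eye = 144 cm, giving f_eye = 144/24 = 6.000 cm and f_obj = 138.000 cm.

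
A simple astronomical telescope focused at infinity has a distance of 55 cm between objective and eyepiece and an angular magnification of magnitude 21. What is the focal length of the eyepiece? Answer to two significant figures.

In normal adjustment the tube length equals f_obj + f_eye and |M| = f_obj/f_eye.
So f_obj = 21 f_eye and 21 f_eye + f_eye = 55 cm, giving f_eye = 55/22 = 2.500 cm and f_obj = 52.500 cm.

2.5 cm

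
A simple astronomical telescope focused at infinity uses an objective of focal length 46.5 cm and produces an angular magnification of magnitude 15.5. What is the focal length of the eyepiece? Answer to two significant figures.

3.0 cm

|M| = f_obj/f_eye, so f_eye = f_obj/|M| = 46.5/15.5 = 3.000 cm.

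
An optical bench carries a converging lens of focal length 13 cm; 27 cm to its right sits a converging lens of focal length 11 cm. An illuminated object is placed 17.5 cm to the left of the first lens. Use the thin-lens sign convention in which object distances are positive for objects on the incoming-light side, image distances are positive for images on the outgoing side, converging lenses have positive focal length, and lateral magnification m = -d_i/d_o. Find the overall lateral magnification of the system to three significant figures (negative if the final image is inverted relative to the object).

-0.920

Applying the thin-lens equation to the first lens, 1/13 = 1/17.5 + 1/d_i1, which gives d_i1 = 50.556 cm.
Its lateral magnification is m_1 = -d_i1/d_o1 = -(50.556)/17.5 = -2.8889.
This image would form 50.556 cm past lens 1, i.e. 23.556 cm beyond lens 2, so it is a virtual object for lens 2: d_o2 = 27 - 50.556 = -23.556 cm.
Applying the thin-lens equation again with f_2 = 11 cm and d_o2 = -23.556 cm gives d_i2 = 7.498 cm.
m_2 = -(7.498)/(-23.556) = 0.3183.
Overall magnification: m = m_1 m_2 = -0.9196.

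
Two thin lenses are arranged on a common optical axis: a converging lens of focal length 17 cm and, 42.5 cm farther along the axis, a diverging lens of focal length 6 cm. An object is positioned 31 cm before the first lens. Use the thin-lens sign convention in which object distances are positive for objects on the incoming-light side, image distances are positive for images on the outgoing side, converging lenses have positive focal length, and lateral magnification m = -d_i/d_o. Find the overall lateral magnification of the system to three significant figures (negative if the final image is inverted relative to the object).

-0.671

Applying the thin-lens equation to the first lens, 1/17 = 1/31 + 1/d_i1, which gives d_i1 = 37.643 cm.
Its lateral magnification is m_1 = -d_i1/d_o1 = -(37.643)/31 = -1.2143.
The intermediate image is 37.643 cm to the right of lens 1, so d_o2 = L - d_i1 = 42.5 - 37.643 = 4.857 cm.
Applying the thin-lens equation again with f_2 = -6 cm and d_o2 = 4.857 cm gives d_i2 = -2.684 cm.
m_2 = -(-2.684)/(4.857) = 0.5526.
Total m = m_1 x m_2 = (-1.2143)(0.5526) = -0.6711.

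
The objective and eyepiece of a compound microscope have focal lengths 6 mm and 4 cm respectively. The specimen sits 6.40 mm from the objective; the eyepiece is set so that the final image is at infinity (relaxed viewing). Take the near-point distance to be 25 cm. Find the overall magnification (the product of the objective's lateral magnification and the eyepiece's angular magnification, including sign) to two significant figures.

-94

Convert to cm: f_obj = 6 mm = 0.6 cm; d_o = 6.40 mm = 0.64 cm.
Objective: 1/d_i = 1/f_obj - 1/d_o = 1/0.6 - 1/0.64 = 0.10417 cm^-1, so d_i = 9.600 cm.
m_obj = -d_i/d_o = -9.600/0.64 = -15.000.
Eyepiece angular magnification (image at infinity): M_eye = D/f_e = 25/4 = 6.250.
Overall M = m_obj x M_eye = (-15.000)(6.250) = -93.75.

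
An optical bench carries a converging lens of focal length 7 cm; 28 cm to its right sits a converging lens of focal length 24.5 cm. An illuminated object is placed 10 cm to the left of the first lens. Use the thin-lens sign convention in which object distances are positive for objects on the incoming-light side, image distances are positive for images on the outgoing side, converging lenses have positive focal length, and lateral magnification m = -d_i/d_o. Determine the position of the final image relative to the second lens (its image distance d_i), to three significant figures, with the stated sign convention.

Applying the thin-lens equation to the first lens, 1/7 = 1/10 + 1/d_i1, which gives d_i1 = 23.333 cm.
The intermediate image is 23.333 cm to the right of lens 1, so d_o2 = L - d_i1 = 28 - 23.333 = 4.667 cm.
Applying the thin-lens equation again with f_2 = 24.5 cm and d_o2 = 4.667 cm gives d_i2 = -5.765 cm.

-5.76 cm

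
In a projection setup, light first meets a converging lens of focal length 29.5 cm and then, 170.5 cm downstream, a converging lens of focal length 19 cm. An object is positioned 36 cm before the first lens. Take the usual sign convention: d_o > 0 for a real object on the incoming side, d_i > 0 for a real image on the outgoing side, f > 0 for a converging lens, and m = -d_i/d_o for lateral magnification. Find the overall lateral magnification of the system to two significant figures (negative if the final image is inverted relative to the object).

Lens 1: 1/d_i1 = 1/f_1 - 1/d_o1 = 1/29.5 - 1/36 = 0.00612 cm^-1, so d_i1 = 163.385 cm.
m_1 = -(163.385)/36 = -4.5385.
That image sits 7.115 cm in front of the second lens, so d_o2 = 7.115 cm.
Lens 2: 1/d_i2 = 1/f_2 - 1/d_o2 = 1/19 - 1/(7.115) = -0.08791 cm^-1, so d_i2 = -11.375 cm.
m_2 = -(-11.375)/(7.115) = 1.5987.
The system's lateral magnification is m_1 m_2 = (-4.5385)(1.5987) = -7.2557.

-7.3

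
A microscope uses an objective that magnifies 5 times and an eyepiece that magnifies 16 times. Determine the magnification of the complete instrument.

80

The overall magnification of a compound microscope is the product of the objective and eyepiece magnifications:
M = M_obj x M_eye = 5 x 16 = 80.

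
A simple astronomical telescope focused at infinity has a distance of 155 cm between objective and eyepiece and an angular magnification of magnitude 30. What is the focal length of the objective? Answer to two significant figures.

150 cm

In normal adjustment the tube length equals f_obj + f_eye and |M| = f_obj/f_eye.
So f_obj = 30 f_eye and 30 f_eye + f_eye = 155 cm, giving f_eye = 155/31 = 5.000 cm and f_obj = 150.000 cm.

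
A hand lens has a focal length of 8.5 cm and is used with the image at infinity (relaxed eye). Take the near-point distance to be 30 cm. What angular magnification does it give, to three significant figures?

M = D/f = 30/8.5 = 3.529.

3.53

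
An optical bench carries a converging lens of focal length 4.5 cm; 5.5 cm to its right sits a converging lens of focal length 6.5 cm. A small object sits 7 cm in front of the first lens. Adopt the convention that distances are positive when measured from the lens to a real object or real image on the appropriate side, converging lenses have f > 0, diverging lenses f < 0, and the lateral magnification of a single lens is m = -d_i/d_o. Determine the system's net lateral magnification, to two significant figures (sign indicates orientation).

Applying the thin-lens equation to the first lens, 1/4.5 = 1/7 + 1/d_i1, which gives d_i1 = 12.600 cm.
Its lateral magnification is m_1 = -d_i1/d_o1 = -(12.600)/7 = -1.8000.
This image would form 12.600 cm past lens 1, i.e. 7.100 cm beyond lens 2, so it is a virtual object for lens 2: d_o2 = 5.5 - 12.600 = -7.100 cm.
Applying the thin-lens equation again with f_2 = 6.5 cm and d_o2 = -7.100 cm gives d_i2 = 3.393 cm.
m_2 = -(3.393)/(-7.100) = 0.4779.
Overall magnification: m = m_1 m_2 = -0.8603.

-0.86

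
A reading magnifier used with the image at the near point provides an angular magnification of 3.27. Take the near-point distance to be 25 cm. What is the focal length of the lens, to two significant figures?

For the image at the near point, M = 1 + D/f.
f = D/(M - 1) = 25/(3.27 - 1) = 11.013 cm.

11 cm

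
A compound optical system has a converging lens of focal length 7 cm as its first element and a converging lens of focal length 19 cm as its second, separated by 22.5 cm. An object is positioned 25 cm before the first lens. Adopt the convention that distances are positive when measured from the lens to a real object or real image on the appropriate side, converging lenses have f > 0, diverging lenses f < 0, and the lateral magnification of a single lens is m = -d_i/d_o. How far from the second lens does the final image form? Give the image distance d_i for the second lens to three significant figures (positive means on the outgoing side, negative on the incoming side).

-39.0 cm

Lens 1: 1/d_i1 = 1/f_1 - 1/d_o1 = 1/7 - 1/25 = 0.10286 cm^-1, so d_i1 = 9.722 cm.
That image sits 12.778 cm in front of the second lens, so d_o2 = 12.778 cm.
Lens 2: 1/d_i2 = 1/f_2 - 1/d_o2 = 1/19 - 1/(12.778) = -0.02563 cm^-1, so d_i2 = -39.018 cm.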